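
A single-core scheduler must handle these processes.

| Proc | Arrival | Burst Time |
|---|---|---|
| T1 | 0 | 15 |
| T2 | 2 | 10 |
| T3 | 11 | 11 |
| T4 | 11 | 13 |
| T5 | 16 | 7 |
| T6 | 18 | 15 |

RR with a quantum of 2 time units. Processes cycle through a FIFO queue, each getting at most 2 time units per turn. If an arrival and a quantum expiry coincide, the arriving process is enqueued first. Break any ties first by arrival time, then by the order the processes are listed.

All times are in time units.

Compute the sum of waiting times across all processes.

210

Schedule: | T1 0-2 | T2 2-4 | T1 4-6 | T2 6-8 | T1 8-10 | T2 10-12 | T1 12-14 | T3 14-16 | T4 16-18 | T2 18-20 | T1 20-22 | T5 22-24 | T3 24-26 | T6 26-28 | T4 28-30 | T2 30-32 | T1 32-34 | T5 34-36 | T3 36-38 | T6 38-40 | T4 40-42 | T1 42-44 | T5 44-46 | T3 46-48 | T6 48-50 | T4 50-52 | T1 52-53 | T5 53-54 | T3 54-56 | T6 56-58 | T4 58-60 | T3 60-61 | T6 61-63 | T4 63-65 | T6 65-67 | T4 67-68 | T6 68-71 |
Completion: T1=53  T2=32  T3=61  T4=68  T5=54  T6=71
Waiting = turnaround − burst: T1=38, T2=20, T3=39, T4=44, T5=31, T6=38
Total waiting = 38 + 20 + 39 + 44 + 31 + 38 = 210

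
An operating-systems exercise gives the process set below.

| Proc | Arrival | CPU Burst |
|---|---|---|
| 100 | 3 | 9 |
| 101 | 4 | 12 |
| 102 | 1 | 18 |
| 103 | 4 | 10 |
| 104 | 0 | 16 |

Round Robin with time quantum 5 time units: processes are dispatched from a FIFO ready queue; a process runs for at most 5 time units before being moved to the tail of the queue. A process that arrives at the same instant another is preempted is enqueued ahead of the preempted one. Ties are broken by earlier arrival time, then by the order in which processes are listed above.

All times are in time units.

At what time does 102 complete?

Timeline: | 104 0-5 | 102 5-10 | 100 10-15 | 101 15-20 | 103 20-25 | 104 25-30 | 102 30-35 | 100 35-39 | 101 39-44 | 103 44-49 | 104 49-54 | 102 54-59 | 101 59-61 | 104 61-62 | 102 62-65 |
Completion: 100=39  101=61  102=65  103=49  104=62
Turnaround (C−A): 100=36  101=57  102=64  103=45  104=62

65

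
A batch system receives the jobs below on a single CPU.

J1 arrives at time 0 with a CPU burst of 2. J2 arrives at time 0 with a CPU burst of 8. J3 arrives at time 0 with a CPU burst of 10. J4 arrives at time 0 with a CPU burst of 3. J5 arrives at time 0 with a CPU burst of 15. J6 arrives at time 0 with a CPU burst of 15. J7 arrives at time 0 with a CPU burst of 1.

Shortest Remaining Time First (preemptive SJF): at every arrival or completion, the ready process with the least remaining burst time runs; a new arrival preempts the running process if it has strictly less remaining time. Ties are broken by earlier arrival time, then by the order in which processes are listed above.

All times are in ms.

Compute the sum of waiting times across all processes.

Timeline: | J7 0-1 | J1 1-3 | J4 3-6 | J2 6-14 | J3 14-24 | J5 24-39 | J6 39-54 |
Completion: J1=3  J2=14  J3=24  J4=6  J5=39  J6=54  J7=1
Turnaround (C−A): J1=3  J2=14  J3=24  J4=6  J5=39  J6=54  J7=1
Waiting = turnaround − burst: J1=1, J2=6, J3=14, J4=3, J5=24, J6=39, J7=0
Total waiting = 1 + 6 + 14 + 3 + 24 + 39 + 0 = 87

87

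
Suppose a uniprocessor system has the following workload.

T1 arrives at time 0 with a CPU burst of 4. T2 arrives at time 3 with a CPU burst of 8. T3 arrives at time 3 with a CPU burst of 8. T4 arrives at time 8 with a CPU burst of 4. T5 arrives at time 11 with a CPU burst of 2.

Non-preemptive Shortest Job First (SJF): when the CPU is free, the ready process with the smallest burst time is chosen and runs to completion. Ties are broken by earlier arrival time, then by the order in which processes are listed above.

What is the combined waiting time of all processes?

23

Gantt: | T1 0-4 | T2 4-12 | T5 12-14 | T4 14-18 | T3 18-26 |
Completion: T1=4  T2=12  T3=26  T4=18  T5=14
Waiting = turnaround − burst: T1=0, T2=1, T3=15, T4=6, T5=1
Total waiting = 0 + 1 + 15 + 6 + 1 = 23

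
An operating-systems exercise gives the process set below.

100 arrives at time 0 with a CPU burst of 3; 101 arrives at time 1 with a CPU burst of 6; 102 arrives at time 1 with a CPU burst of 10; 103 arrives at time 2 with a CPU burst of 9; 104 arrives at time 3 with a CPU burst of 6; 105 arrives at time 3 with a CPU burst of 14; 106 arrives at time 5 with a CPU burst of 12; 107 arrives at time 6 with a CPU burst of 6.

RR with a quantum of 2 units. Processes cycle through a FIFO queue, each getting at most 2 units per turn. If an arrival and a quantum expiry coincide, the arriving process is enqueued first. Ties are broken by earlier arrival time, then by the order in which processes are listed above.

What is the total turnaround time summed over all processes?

Timeline: | 100 0-2 | 101 2-4 | 102 4-6 | 103 6-8 | 100 8-9 | 104 9-11 | 105 11-13 | 101 13-15 | 106 15-17 | 107 17-19 | 102 19-21 | 103 21-23 | 104 23-25 | 105 25-27 | 101 27-29 | 106 29-31 | 107 31-33 | 102 33-35 | 103 35-37 | 104 37-39 | 105 39-41 | 106 41-43 | 107 43-45 | 102 45-47 | 103 47-49 | 105 49-51 | 106 51-53 | 102 53-55 | 103 55-56 | 105 56-58 | 106 58-60 | 105 60-62 | 106 62-64 | 105 64-66 |
Completion: 100=9  101=29  102=55  103=56  104=39  105=66  106=64  107=45
Turnaround = completion − arrival: 100=9, 101=28, 102=54, 103=54, 104=36, 105=63, 106=59, 107=39
Total turnaround = 9 + 28 + 54 + 54 + 36 + 63 + 59 + 39 = 342

342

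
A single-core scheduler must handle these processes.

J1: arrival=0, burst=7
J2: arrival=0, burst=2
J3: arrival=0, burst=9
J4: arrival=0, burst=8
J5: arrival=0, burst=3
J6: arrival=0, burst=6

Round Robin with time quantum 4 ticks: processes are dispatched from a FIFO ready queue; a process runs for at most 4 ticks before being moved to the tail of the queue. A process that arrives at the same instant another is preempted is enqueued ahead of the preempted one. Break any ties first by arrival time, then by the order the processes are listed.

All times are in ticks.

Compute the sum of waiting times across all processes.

Gantt: | J1 0-4 | J2 4-6 | J3 6-10 | J4 10-14 | J5 14-17 | J6 17-21 | J1 21-24 | J3 24-28 | J4 28-32 | J6 32-34 | J3 34-35 |
Completion: J1=24  J2=6  J3=35  J4=32  J5=17  J6=34
Turnaround (C−A): J1=24  J2=6  J3=35  J4=32  J5=17  J6=34
Waiting = turnaround − burst: J1=17, J2=4, J3=26, J4=24, J5=14, J6=28
Total waiting = 17 + 4 + 26 + 24 + 14 + 28 = 113

113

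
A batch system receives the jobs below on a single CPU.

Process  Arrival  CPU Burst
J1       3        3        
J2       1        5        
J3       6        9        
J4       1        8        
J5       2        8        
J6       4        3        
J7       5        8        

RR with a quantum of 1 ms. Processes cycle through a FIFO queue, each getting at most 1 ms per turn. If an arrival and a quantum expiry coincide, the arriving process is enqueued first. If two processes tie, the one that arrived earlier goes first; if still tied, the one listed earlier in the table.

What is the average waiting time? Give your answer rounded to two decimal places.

Gantt: | idle 0-1 | J2 1-2 | J4 2-3 | J5 3-4 | J2 4-5 | J1 5-6 | J4 6-7 | J6 7-8 | J5 8-9 | J7 9-10 | J2 10-11 | J3 11-12 | J1 12-13 | J4 13-14 | J6 14-15 | J5 15-16 | J7 16-17 | J2 17-18 | J3 18-19 | J1 19-20 | J4 20-21 | J6 21-22 | J5 22-23 | J7 23-24 | J2 24-25 | J3 25-26 | J4 26-27 | J5 27-28 | J7 28-29 | J3 29-30 | J4 30-31 | J5 31-32 | J7 32-33 | J3 33-34 | J4 34-35 | J5 35-36 | J7 36-37 | J3 37-38 | J4 38-39 | J5 39-40 | J7 40-41 | J3 41-42 | J7 42-43 | J3 43-45 |
Completion: J1=20  J2=25  J3=45  J4=39  J5=40  J6=22  J7=43
Turnaround (C−A): J1=17  J2=24  J3=39  J4=38  J5=38  J6=18  J7=38
Waiting times: J1=14, J2=19, J3=30, J4=30, J5=30, J6=15, J7=30
Average waiting = (14+19+30+30+30+15+30) / 7 = 168/7 = 24.00

24.00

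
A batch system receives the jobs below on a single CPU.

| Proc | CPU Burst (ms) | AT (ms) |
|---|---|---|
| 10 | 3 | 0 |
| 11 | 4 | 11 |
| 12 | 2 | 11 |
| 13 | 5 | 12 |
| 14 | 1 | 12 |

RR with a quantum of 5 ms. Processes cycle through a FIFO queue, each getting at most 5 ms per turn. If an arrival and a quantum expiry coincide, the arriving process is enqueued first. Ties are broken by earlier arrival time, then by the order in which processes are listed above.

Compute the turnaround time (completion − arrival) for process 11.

Timeline: | 10 0-3 | idle 3-11 | 11 11-15 | 12 15-17 | 13 17-22 | 14 22-23 |
Completion: 10=3  11=15  12=17  13=22  14=23
Turnaround(11) = completion − arrival = 15 − 11 = 4

4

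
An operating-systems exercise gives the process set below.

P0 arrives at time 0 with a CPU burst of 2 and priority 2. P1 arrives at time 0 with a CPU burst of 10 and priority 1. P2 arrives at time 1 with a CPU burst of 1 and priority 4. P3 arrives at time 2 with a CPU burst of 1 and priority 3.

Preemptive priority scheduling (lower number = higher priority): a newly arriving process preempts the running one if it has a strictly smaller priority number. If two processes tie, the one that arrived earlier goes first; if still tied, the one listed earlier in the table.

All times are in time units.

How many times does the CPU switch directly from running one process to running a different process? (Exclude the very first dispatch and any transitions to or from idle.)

3

Gantt: | P1 0-10 | P0 10-12 | P3 12-13 | P2 13-14 |
Completion: P0=12  P1=10  P2=14  P3=13
Turnaround (C−A): P0=12  P1=10  P2=13  P3=11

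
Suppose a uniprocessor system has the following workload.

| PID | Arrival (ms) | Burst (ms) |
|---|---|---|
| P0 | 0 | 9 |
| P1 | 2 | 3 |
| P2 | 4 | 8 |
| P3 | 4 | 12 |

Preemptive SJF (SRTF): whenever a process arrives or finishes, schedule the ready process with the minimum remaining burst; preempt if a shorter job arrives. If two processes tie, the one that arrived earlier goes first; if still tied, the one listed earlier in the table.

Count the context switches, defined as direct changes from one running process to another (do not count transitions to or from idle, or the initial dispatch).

4

Schedule: | P0 0-2 | P1 2-5 | P0 5-12 | P2 12-20 | P3 20-32 |
Completion: P0=12  P1=5  P2=20  P3=32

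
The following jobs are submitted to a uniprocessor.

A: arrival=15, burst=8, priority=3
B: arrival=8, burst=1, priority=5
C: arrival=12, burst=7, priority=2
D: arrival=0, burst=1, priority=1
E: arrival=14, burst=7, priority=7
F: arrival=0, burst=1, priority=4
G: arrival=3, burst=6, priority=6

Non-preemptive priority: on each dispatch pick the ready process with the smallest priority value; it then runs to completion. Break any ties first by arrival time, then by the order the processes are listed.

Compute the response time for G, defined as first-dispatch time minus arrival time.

0

Schedule: | D 0-1 | F 1-2 | idle 2-3 | G 3-9 | B 9-10 | idle 10-12 | C 12-19 | A 19-27 | E 27-34 |
Completion: A=27  B=10  C=19  D=1  E=34  F=2  G=9
Turnaround (C−A): A=12  B=2  C=7  D=1  E=20  F=2  G=6
Response(G) = first start − arrival = 3 − 3 = 0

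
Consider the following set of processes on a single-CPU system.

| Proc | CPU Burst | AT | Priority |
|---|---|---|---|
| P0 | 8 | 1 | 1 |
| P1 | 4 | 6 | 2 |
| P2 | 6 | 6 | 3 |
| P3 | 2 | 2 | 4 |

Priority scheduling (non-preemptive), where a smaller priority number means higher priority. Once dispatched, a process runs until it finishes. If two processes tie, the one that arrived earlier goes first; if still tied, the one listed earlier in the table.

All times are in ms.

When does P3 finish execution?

21

Schedule: | idle 0-1 | P0 1-9 | P1 9-13 | P2 13-19 | P3 19-21 |
Completion: P0=9  P1=13  P2=19  P3=21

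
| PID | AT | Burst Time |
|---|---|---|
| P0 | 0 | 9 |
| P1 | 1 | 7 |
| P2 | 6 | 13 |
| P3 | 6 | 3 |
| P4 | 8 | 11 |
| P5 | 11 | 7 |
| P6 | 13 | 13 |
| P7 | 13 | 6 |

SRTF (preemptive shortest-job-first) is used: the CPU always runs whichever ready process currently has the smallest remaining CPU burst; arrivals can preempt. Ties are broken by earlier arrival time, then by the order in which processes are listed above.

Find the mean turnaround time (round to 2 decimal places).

Gantt: | P0 0-1 | P1 1-8 | P3 8-11 | P5 11-18 | P7 18-24 | P0 24-32 | P4 32-43 | P2 43-56 | P6 56-69 |
Completion: P0=32  P1=8  P2=56  P3=11  P4=43  P5=18  P6=69  P7=24
Turnaround times: P0=32, P1=7, P2=50, P3=5, P4=35, P5=7, P6=56, P7=11
Average turnaround = (32+7+50+5+35+7+56+11) / 8 = 203/8 = 25.38

25.38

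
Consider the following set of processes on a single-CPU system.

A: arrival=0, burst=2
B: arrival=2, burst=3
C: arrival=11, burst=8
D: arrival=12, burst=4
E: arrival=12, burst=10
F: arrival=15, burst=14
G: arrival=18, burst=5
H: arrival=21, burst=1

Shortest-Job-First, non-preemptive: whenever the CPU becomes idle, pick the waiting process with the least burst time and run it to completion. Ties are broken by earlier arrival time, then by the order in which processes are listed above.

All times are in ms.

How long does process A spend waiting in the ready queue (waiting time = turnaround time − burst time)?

Schedule: | A 0-2 | B 2-5 | idle 5-11 | C 11-19 | D 19-23 | H 23-24 | G 24-29 | E 29-39 | F 39-53 |
Completion: A=2  B=5  C=19  D=23  E=39  F=53  G=29  H=24
Waiting(A) = turnaround − burst = 2 − 2 = 0

0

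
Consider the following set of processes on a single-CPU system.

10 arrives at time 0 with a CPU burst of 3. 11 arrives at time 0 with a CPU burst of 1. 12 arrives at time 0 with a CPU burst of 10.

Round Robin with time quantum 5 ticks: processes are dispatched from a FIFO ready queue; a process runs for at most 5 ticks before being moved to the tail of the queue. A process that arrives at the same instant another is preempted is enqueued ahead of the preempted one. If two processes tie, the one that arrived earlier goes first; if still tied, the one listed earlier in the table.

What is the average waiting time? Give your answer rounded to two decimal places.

Timeline: | 10 0-3 | 11 3-4 | 12 4-14 |
Completion: 10=3  11=4  12=14
Waiting times: 10=0, 11=3, 12=4
Average waiting = (0+3+4) / 3 = 7/3 = 2.33

2.33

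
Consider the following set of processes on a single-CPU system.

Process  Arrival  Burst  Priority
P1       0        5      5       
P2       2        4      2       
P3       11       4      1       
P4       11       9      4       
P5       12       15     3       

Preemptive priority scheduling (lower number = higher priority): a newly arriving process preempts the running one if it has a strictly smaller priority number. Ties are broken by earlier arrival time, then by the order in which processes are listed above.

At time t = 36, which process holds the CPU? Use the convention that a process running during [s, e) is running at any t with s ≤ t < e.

Timeline: | P1 0-2 | P2 2-6 | P1 6-9 | idle 9-11 | P3 11-15 | P5 15-30 | P4 30-39 |
Completion: P1=9  P2=6  P3=15  P4=39  P5=30
Turnaround (C−A): P1=9  P2=4  P3=4  P4=28  P5=18

P4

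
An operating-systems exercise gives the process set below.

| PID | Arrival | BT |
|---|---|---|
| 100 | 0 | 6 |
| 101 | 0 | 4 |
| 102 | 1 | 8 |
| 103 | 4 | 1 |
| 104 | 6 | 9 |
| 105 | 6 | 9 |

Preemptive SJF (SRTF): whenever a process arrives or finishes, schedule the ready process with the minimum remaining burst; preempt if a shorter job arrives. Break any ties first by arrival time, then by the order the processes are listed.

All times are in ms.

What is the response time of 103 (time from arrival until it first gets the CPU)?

Timeline: | 101 0-4 | 103 4-5 | 100 5-11 | 102 11-19 | 104 19-28 | 105 28-37 |
Completion: 100=11  101=4  102=19  103=5  104=28  105=37
Turnaround (C−A): 100=11  101=4  102=18  103=1  104=22  105=31
Response(103) = first start − arrival = 4 − 4 = 0

0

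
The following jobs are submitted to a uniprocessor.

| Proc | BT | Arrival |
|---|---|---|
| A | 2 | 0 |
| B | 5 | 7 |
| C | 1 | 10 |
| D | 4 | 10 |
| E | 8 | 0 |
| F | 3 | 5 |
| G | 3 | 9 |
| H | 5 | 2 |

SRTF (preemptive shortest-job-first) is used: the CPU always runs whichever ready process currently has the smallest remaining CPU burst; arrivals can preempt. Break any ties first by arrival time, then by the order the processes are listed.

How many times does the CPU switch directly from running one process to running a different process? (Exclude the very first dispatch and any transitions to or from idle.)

Schedule: | A 0-2 | H 2-7 | F 7-10 | C 10-11 | G 11-14 | D 14-18 | B 18-23 | E 23-31 |
Completion: A=2  B=23  C=11  D=18  E=31  F=10  G=14  H=7
Turnaround (C−A): A=2  B=16  C=1  D=8  E=31  F=5  G=5  H=5

7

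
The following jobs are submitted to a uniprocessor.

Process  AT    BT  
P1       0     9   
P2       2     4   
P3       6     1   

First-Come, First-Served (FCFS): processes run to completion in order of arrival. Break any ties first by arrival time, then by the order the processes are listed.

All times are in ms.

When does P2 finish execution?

13

Timeline: | P1 0-9 | P2 9-13 | P3 13-14 |
Completion: P1=9  P2=13  P3=14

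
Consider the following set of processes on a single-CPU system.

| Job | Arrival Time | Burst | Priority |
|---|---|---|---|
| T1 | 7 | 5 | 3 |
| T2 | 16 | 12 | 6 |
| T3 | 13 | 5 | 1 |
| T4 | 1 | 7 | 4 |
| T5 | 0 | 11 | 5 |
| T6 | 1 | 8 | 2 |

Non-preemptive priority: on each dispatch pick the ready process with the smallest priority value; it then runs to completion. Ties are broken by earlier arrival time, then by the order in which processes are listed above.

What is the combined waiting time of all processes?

81

Schedule: | T5 0-11 | T6 11-19 | T3 19-24 | T1 24-29 | T4 29-36 | T2 36-48 |
Completion: T1=29  T2=48  T3=24  T4=36  T5=11  T6=19
Waiting = turnaround − burst: T1=17, T2=20, T3=6, T4=28, T5=0, T6=10
Total waiting = 17 + 20 + 6 + 28 + 0 + 10 = 81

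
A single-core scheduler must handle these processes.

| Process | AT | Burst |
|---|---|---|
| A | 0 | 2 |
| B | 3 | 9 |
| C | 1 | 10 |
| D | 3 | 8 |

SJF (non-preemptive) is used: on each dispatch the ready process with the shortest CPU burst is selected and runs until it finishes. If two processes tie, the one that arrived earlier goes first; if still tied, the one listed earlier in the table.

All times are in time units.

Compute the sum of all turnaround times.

Gantt: | A 0-2 | C 2-12 | D 12-20 | B 20-29 |
Completion: A=2  B=29  C=12  D=20
Turnaround (C−A): A=2  B=26  C=11  D=17
Turnaround = completion − arrival: A=2, B=26, C=11, D=17
Total turnaround = 2 + 26 + 11 + 17 = 56

56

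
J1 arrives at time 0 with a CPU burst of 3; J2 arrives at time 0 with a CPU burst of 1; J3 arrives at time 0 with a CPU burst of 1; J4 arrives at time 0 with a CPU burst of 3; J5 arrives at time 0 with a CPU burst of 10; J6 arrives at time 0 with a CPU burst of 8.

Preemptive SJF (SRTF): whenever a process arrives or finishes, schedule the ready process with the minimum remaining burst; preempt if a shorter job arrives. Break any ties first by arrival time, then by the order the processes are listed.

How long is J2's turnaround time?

Timeline: | J2 0-1 | J3 1-2 | J1 2-5 | J4 5-8 | J6 8-16 | J5 16-26 |
Completion: J1=5  J2=1  J3=2  J4=8  J5=26  J6=16
Turnaround(J2) = completion − arrival = 1 − 0 = 1

1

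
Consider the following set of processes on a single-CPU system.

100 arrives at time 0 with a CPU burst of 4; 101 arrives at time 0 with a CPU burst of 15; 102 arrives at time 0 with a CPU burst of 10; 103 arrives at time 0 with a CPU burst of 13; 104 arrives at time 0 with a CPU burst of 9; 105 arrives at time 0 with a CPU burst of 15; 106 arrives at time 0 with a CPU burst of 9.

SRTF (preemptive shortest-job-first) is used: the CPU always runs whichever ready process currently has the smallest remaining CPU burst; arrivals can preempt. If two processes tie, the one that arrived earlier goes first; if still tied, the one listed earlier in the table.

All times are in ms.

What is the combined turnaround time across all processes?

251

Timeline: | 100 0-4 | 104 4-13 | 106 13-22 | 102 22-32 | 103 32-45 | 101 45-60 | 105 60-75 |
Completion: 100=4  101=60  102=32  103=45  104=13  105=75  106=22
Turnaround = completion − arrival: 100=4, 101=60, 102=32, 103=45, 104=13, 105=75, 106=22
Total turnaround = 4 + 60 + 32 + 45 + 13 + 75 + 22 = 251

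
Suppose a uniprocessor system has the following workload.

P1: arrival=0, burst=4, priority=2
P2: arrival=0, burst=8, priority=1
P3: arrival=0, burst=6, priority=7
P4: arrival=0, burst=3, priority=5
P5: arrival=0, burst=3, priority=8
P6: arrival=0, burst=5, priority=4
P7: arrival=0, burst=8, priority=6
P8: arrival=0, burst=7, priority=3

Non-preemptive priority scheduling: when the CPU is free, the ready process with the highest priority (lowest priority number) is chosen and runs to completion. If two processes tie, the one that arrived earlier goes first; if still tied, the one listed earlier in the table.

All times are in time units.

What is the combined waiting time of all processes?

166

Gantt: | P2 0-8 | P1 8-12 | P8 12-19 | P6 19-24 | P4 24-27 | P7 27-35 | P3 35-41 | P5 41-44 |
Completion: P1=12  P2=8  P3=41  P4=27  P5=44  P6=24  P7=35  P8=19
Turnaround (C−A): P1=12  P2=8  P3=41  P4=27  P5=44  P6=24  P7=35  P8=19
Waiting = turnaround − burst: P1=8, P2=0, P3=35, P4=24, P5=41, P6=19, P7=27, P8=12
Total waiting = 8 + 0 + 35 + 24 + 41 + 19 + 27 + 12 = 166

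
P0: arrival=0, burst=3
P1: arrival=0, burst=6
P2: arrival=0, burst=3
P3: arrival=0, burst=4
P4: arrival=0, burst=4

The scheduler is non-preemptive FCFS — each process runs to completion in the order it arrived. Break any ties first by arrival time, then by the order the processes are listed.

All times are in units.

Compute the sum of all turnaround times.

60

Schedule: | P0 0-3 | P1 3-9 | P2 9-12 | P3 12-16 | P4 16-20 |
Completion: P0=3  P1=9  P2=12  P3=16  P4=20
Turnaround (C−A): P0=3  P1=9  P2=12  P3=16  P4=20
Turnaround = completion − arrival: P0=3, P1=9, P2=12, P3=16, P4=20
Total turnaround = 3 + 9 + 12 + 16 + 20 = 60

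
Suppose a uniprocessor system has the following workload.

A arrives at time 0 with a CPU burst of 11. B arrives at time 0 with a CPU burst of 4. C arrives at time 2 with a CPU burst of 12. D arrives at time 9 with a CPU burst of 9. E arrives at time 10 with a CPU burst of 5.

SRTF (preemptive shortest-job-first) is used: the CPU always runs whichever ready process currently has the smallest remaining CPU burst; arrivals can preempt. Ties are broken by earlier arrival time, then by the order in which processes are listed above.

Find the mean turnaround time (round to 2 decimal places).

17.60

Gantt: | B 0-4 | A 4-15 | E 15-20 | D 20-29 | C 29-41 |
Completion: A=15  B=4  C=41  D=29  E=20
Turnaround times: A=15, B=4, C=39, D=20, E=10
Average turnaround = (15+4+39+20+10) / 5 = 88/5 = 17.60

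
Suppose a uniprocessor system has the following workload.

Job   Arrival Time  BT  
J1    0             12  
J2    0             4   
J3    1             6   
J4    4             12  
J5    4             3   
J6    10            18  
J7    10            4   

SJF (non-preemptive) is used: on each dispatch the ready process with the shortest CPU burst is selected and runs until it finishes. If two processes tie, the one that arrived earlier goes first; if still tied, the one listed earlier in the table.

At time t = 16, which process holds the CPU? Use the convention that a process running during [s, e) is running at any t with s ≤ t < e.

Gantt: | J2 0-4 | J5 4-7 | J3 7-13 | J7 13-17 | J1 17-29 | J4 29-41 | J6 41-59 |
Completion: J1=29  J2=4  J3=13  J4=41  J5=7  J6=59  J7=17
Turnaround (C−A): J1=29  J2=4  J3=12  J4=37  J5=3  J6=49  J7=7

J7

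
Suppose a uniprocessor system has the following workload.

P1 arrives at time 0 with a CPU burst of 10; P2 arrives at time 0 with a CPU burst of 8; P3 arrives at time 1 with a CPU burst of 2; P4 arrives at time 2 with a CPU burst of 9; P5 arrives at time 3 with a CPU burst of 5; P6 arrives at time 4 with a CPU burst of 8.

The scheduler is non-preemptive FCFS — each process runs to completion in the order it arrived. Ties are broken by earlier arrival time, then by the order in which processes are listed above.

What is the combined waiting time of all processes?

Gantt: | P1 0-10 | P2 10-18 | P3 18-20 | P4 20-29 | P5 29-34 | P6 34-42 |
Completion: P1=10  P2=18  P3=20  P4=29  P5=34  P6=42
Turnaround (C−A): P1=10  P2=18  P3=19  P4=27  P5=31  P6=38
Waiting = turnaround − burst: P1=0, P2=10, P3=17, P4=18, P5=26, P6=30
Total waiting = 0 + 10 + 17 + 18 + 26 + 30 = 101

101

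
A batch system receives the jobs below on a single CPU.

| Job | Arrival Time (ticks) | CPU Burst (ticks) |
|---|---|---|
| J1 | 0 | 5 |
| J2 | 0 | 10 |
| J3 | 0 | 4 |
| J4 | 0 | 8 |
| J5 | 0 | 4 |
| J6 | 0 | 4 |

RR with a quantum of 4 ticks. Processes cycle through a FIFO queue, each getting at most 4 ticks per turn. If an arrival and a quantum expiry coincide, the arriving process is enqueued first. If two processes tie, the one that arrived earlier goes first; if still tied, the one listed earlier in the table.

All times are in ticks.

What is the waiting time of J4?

25

Timeline: | J1 0-4 | J2 4-8 | J3 8-12 | J4 12-16 | J5 16-20 | J6 20-24 | J1 24-25 | J2 25-29 | J4 29-33 | J2 33-35 |
Completion: J1=25  J2=35  J3=12  J4=33  J5=20  J6=24
Turnaround (C−A): J1=25  J2=35  J3=12  J4=33  J5=20  J6=24
Waiting(J4) = turnaround − burst = 33 − 8 = 25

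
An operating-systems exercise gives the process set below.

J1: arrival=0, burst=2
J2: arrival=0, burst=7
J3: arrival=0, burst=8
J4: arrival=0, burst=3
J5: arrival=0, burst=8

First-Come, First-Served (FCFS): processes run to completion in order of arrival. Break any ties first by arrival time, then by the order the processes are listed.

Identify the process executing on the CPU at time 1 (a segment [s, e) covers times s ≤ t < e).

Gantt: | J1 0-2 | J2 2-9 | J3 9-17 | J4 17-20 | J5 20-28 |
Completion: J1=2  J2=9  J3=17  J4=20  J5=28
Turnaround (C−A): J1=2  J2=9  J3=17  J4=20  J5=28

J1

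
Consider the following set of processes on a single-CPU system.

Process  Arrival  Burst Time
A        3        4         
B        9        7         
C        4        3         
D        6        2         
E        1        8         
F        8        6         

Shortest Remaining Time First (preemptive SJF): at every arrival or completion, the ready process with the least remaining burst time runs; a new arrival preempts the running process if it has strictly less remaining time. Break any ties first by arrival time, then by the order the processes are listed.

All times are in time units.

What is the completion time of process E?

Timeline: | idle 0-1 | E 1-3 | A 3-7 | D 7-9 | C 9-12 | E 12-18 | F 18-24 | B 24-31 |
Completion: A=7  B=31  C=12  D=9  E=18  F=24

18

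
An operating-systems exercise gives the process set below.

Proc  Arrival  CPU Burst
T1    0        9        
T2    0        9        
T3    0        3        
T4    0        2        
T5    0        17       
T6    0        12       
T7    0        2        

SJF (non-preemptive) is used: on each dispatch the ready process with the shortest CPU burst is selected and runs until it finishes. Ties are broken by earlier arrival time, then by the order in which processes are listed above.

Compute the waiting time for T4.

Gantt: | T4 0-2 | T7 2-4 | T3 4-7 | T1 7-16 | T2 16-25 | T6 25-37 | T5 37-54 |
Completion: T1=16  T2=25  T3=7  T4=2  T5=54  T6=37  T7=4
Turnaround (C−A): T1=16  T2=25  T3=7  T4=2  T5=54  T6=37  T7=4
Waiting(T4) = turnaround − burst = 2 − 2 = 0

0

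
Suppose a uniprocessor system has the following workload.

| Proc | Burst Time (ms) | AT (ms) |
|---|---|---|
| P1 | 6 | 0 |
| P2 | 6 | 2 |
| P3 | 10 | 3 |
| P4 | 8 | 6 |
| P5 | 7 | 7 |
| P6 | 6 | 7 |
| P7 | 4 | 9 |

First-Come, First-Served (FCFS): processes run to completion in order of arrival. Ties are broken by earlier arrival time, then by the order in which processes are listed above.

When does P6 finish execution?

Gantt: | P1 0-6 | P2 6-12 | P3 12-22 | P4 22-30 | P5 30-37 | P6 37-43 | P7 43-47 |
Completion: P1=6  P2=12  P3=22  P4=30  P5=37  P6=43  P7=47

43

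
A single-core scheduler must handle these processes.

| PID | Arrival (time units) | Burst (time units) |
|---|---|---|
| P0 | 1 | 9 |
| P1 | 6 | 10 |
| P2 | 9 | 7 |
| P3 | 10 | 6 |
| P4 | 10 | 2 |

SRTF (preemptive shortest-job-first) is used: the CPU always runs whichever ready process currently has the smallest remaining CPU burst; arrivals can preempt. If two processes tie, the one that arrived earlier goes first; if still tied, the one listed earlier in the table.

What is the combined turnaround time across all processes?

64

Schedule: | idle 0-1 | P0 1-10 | P4 10-12 | P3 12-18 | P2 18-25 | P1 25-35 |
Completion: P0=10  P1=35  P2=25  P3=18  P4=12
Turnaround (C−A): P0=9  P1=29  P2=16  P3=8  P4=2
Turnaround = completion − arrival: P0=9, P1=29, P2=16, P3=8, P4=2
Total turnaround = 9 + 29 + 16 + 8 + 2 = 64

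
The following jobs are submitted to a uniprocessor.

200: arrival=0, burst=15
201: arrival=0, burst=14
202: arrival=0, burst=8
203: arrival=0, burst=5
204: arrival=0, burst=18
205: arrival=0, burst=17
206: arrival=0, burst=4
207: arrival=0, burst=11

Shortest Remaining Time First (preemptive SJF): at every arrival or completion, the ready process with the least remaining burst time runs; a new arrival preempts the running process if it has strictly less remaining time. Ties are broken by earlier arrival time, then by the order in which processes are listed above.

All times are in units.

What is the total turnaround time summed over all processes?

Gantt: | 206 0-4 | 203 4-9 | 202 9-17 | 207 17-28 | 201 28-42 | 200 42-57 | 205 57-74 | 204 74-92 |
Completion: 200=57  201=42  202=17  203=9  204=92  205=74  206=4  207=28
Turnaround = completion − arrival: 200=57, 201=42, 202=17, 203=9, 204=92, 205=74, 206=4, 207=28
Total turnaround = 57 + 42 + 17 + 9 + 92 + 74 + 4 + 28 = 323

323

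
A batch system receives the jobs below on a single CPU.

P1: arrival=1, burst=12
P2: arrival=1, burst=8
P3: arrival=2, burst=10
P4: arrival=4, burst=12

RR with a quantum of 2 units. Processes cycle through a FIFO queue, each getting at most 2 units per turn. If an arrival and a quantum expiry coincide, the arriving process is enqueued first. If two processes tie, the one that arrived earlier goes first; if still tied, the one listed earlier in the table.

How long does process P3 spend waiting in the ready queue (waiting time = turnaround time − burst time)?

Gantt: | idle 0-1 | P1 1-3 | P2 3-5 | P3 5-7 | P1 7-9 | P4 9-11 | P2 11-13 | P3 13-15 | P1 15-17 | P4 17-19 | P2 19-21 | P3 21-23 | P1 23-25 | P4 25-27 | P2 27-29 | P3 29-31 | P1 31-33 | P4 33-35 | P3 35-37 | P1 37-39 | P4 39-43 |
Completion: P1=39  P2=29  P3=37  P4=43
Waiting(P3) = turnaround − burst = 35 − 10 = 25

25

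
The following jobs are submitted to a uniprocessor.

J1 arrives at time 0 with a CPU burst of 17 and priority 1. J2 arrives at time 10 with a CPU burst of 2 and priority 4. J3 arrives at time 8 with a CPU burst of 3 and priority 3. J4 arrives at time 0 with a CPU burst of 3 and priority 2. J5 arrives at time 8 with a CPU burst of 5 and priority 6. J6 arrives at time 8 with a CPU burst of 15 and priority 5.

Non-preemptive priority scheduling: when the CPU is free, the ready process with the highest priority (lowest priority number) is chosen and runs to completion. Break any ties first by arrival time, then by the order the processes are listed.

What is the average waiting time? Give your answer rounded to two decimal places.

15.17

Timeline: | J1 0-17 | J4 17-20 | J3 20-23 | J2 23-25 | J6 25-40 | J5 40-45 |
Completion: J1=17  J2=25  J3=23  J4=20  J5=45  J6=40
Turnaround (C−A): J1=17  J2=15  J3=15  J4=20  J5=37  J6=32
Waiting times: J1=0, J2=13, J3=12, J4=17, J5=32, J6=17
Average waiting = (0+13+12+17+32+17) / 6 = 91/6 = 15.17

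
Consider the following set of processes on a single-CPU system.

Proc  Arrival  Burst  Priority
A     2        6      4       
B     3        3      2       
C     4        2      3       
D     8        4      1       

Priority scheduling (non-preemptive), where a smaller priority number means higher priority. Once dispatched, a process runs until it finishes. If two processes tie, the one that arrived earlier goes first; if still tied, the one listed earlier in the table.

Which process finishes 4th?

C

Schedule: | idle 0-2 | A 2-8 | D 8-12 | B 12-15 | C 15-17 |
Completion: A=8  B=15  C=17  D=12
Finish order: A → D → B → C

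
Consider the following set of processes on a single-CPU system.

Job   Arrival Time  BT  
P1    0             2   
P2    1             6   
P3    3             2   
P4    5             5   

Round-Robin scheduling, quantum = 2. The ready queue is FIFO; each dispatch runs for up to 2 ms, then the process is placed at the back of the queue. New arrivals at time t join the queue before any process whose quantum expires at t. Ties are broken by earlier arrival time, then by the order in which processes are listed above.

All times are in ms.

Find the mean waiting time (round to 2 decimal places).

2.75

Schedule: | P1 0-2 | P2 2-4 | P3 4-6 | P2 6-8 | P4 8-10 | P2 10-12 | P4 12-15 |
Completion: P1=2  P2=12  P3=6  P4=15
Waiting times: P1=0, P2=5, P3=1, P4=5
Average waiting = (0+5+1+5) / 4 = 11/4 = 2.75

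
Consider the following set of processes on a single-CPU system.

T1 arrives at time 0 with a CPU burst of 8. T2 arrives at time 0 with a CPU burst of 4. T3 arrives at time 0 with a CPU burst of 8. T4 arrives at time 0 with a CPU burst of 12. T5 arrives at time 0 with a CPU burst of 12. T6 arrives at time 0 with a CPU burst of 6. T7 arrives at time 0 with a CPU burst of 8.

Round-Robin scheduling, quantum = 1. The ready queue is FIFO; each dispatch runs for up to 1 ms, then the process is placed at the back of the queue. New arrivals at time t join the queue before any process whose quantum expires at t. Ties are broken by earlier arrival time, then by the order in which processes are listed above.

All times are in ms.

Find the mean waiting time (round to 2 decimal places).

37.43

Schedule: | T1 0-1 | T2 1-2 | T3 2-3 | T4 3-4 | T5 4-5 | T6 5-6 | T7 6-7 | T1 7-8 | T2 8-9 | T3 9-10 | T4 10-11 | T5 11-12 | T6 12-13 | T7 13-14 | T1 14-15 | T2 15-16 | T3 16-17 | T4 17-18 | T5 18-19 | T6 19-20 | T7 20-21 | T1 21-22 | T2 22-23 | T3 23-24 | T4 24-25 | T5 25-26 | T6 26-27 | T7 27-28 | T1 28-29 | T3 29-30 | T4 30-31 | T5 31-32 | T6 32-33 | T7 33-34 | T1 34-35 | T3 35-36 | T4 36-37 | T5 37-38 | T6 38-39 | T7 39-40 | T1 40-41 | T3 41-42 | T4 42-43 | T5 43-44 | T7 44-45 | T1 45-46 | T3 46-47 | T4 47-48 | T5 48-49 | T7 49-50 | T4 50-51 | T5 51-52 | T4 52-53 | T5 53-54 | T4 54-55 | T5 55-56 | T4 56-57 | T5 57-58 |
Completion: T1=46  T2=23  T3=47  T4=57  T5=58  T6=39  T7=50
Turnaround (C−A): T1=46  T2=23  T3=47  T4=57  T5=58  T6=39  T7=50
Waiting times: T1=38, T2=19, T3=39, T4=45, T5=46, T6=33, T7=42
Average waiting = (38+19+39+45+46+33+42) / 7 = 262/7 = 37.43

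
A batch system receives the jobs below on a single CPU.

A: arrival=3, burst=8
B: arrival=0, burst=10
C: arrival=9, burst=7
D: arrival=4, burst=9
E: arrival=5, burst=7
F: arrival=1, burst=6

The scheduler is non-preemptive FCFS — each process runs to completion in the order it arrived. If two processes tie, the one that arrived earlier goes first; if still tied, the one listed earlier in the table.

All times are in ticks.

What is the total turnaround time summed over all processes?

Timeline: | B 0-10 | F 10-16 | A 16-24 | D 24-33 | E 33-40 | C 40-47 |
Completion: A=24  B=10  C=47  D=33  E=40  F=16
Turnaround (C−A): A=21  B=10  C=38  D=29  E=35  F=15
Turnaround = completion − arrival: A=21, B=10, C=38, D=29, E=35, F=15
Total turnaround = 21 + 10 + 38 + 29 + 35 + 15 = 148

148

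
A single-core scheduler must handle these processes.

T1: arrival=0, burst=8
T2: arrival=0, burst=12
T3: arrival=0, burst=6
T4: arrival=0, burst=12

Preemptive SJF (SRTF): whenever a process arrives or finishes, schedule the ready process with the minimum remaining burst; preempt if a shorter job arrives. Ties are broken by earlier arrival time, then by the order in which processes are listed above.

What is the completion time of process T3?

6

Timeline: | T3 0-6 | T1 6-14 | T2 14-26 | T4 26-38 |
Completion: T1=14  T2=26  T3=6  T4=38
Turnaround (C−A): T1=14  T2=26  T3=6  T4=38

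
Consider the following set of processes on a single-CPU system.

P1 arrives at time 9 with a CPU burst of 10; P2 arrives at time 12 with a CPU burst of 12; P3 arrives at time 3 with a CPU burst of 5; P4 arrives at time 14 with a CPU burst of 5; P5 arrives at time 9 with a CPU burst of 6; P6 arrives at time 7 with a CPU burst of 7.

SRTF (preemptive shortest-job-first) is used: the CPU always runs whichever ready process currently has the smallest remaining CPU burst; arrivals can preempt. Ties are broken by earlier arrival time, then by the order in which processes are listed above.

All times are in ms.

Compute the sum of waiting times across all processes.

Schedule: | idle 0-3 | P3 3-8 | P6 8-15 | P4 15-20 | P5 20-26 | P1 26-36 | P2 36-48 |
Completion: P1=36  P2=48  P3=8  P4=20  P5=26  P6=15
Turnaround (C−A): P1=27  P2=36  P3=5  P4=6  P5=17  P6=8
Waiting = turnaround − burst: P1=17, P2=24, P3=0, P4=1, P5=11, P6=1
Total waiting = 17 + 24 + 0 + 1 + 11 + 1 = 54

54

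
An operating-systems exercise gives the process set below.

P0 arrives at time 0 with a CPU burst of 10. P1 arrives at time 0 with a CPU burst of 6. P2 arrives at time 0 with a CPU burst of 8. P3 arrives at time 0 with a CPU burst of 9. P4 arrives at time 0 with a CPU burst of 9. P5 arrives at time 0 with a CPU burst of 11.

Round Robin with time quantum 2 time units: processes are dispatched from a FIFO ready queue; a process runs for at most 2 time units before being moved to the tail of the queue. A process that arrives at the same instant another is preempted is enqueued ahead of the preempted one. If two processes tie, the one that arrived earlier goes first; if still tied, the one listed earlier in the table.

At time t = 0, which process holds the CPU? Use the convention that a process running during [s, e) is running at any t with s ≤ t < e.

Schedule: | P0 0-2 | P1 2-4 | P2 4-6 | P3 6-8 | P4 8-10 | P5 10-12 | P0 12-14 | P1 14-16 | P2 16-18 | P3 18-20 | P4 20-22 | P5 22-24 | P0 24-26 | P1 26-28 | P2 28-30 | P3 30-32 | P4 32-34 | P5 34-36 | P0 36-38 | P2 38-40 | P3 40-42 | P4 42-44 | P5 44-46 | P0 46-48 | P3 48-49 | P4 49-50 | P5 50-53 |
Completion: P0=48  P1=28  P2=40  P3=49  P4=50  P5=53
Turnaround (C−A): P0=48  P1=28  P2=40  P3=49  P4=50  P5=53

P0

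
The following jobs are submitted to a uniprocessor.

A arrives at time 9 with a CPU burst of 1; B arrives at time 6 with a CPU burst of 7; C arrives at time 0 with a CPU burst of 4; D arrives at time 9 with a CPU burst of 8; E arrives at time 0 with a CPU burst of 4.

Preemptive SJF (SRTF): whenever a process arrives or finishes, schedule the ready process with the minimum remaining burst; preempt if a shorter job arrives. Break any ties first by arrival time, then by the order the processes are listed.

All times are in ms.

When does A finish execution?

10

Gantt: | C 0-4 | E 4-8 | B 8-9 | A 9-10 | B 10-16 | D 16-24 |
Completion: A=10  B=16  C=4  D=24  E=8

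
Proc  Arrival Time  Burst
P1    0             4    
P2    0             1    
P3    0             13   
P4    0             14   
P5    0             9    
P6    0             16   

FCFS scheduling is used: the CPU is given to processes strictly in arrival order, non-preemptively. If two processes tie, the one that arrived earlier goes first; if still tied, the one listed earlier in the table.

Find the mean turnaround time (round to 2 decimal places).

Schedule: | P1 0-4 | P2 4-5 | P3 5-18 | P4 18-32 | P5 32-41 | P6 41-57 |
Completion: P1=4  P2=5  P3=18  P4=32  P5=41  P6=57
Turnaround (C−A): P1=4  P2=5  P3=18  P4=32  P5=41  P6=57
Turnaround times: P1=4, P2=5, P3=18, P4=32, P5=41, P6=57
Average turnaround = (4+5+18+32+41+57) / 6 = 157/6 = 26.17

26.17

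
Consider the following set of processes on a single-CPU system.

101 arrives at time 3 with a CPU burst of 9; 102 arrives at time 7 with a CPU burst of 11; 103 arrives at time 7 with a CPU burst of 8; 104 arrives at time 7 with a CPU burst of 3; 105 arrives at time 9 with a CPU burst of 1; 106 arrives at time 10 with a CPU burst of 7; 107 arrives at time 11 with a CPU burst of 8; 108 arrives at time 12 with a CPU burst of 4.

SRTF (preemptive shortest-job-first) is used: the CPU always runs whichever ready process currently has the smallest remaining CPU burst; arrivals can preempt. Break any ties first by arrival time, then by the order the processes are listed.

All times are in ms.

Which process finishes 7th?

Schedule: | idle 0-3 | 101 3-7 | 104 7-10 | 105 10-11 | 101 11-16 | 108 16-20 | 106 20-27 | 103 27-35 | 107 35-43 | 102 43-54 |
Completion: 101=16  102=54  103=35  104=10  105=11  106=27  107=43  108=20
Finish order: 104 → 105 → 101 → 108 → 106 → 103 → 107 → 102

107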